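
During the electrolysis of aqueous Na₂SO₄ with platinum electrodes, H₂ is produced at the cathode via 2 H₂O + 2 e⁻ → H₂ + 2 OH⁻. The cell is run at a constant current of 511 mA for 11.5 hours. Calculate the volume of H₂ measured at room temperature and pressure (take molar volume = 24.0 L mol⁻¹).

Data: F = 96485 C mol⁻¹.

Q = I·t = 0.5110 A × 41400 s = 21160 C.
n(e⁻) = Q/F = 21160 / 96485 = 0.2193 mol.
2 electrons are transferred per H₂ molecule, so n(H₂) = 0.2193 / 2 = 0.1096 mol.
V = n × V_m = 0.1096 × 24.0 = 2.63 L.

2.63 L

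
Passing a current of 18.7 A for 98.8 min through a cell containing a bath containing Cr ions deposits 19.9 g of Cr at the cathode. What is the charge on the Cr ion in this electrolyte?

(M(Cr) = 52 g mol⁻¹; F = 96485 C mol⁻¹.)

Q = I·t = 18.70 A × 5928.0 s = 110900 C, so n(e⁻) = 110900/96485 = 1.149 mol.
n(Cr) deposited = 19.9 / 52 = 0.3827 mol.
Electrons per atom = n(e⁻)/n(Cr) = 1.149 / 0.3827 = 3.00 ≈ 3, so the ion is Cr³⁺.

+3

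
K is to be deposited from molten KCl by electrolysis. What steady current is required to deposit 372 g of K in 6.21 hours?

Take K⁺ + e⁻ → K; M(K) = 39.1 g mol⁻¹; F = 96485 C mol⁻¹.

n(K) = 372 / 39.1 = 9.514 mol.
n(e⁻) = 1 × 9.514 = 9.514 mol.
Q = n(e⁻)·F = 9.514 × 96485 = 918000 C.
I = Q/t = 918000 / 22356 s = 41.1 A.

41.1 A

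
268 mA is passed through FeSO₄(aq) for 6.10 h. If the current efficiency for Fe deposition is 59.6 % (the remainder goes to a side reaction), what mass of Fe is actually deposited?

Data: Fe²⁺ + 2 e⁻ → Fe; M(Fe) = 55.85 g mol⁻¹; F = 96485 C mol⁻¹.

1.02 g

Q = I·t = 0.2680 × 21960 = 5885 C.
n(e⁻) = 5885/96485 = 0.06100 mol; theoretically n(Fe) = 0.06100/2 = 0.03050 mol, m_theo = 1.703 g.
At 59.6 % efficiency, m_actual = 0.596 × 1.703 = 1.02 g.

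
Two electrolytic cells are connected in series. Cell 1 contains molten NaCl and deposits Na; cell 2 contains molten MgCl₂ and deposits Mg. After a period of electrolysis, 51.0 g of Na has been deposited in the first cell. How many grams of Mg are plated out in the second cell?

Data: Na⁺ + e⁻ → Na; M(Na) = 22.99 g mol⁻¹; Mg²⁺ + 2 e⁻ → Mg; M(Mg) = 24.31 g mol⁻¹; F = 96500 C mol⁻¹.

27.0 g

n(Na) = 51.0 / 22.99 = 2.218 mol.
Since Na⁺ + e⁻ → Na, n(e⁻) passed = 1 × 2.218 = 2.218 mol.
Cells in series carry the same charge, so the same 2.218 mol of electrons passes through cell 2.
Mg²⁺ + 2 e⁻ → Mg, so n(Mg) = 2.218 / 2 = 1.109 mol.
m(Mg) = 1.109 × 24.31 = 27.0 g.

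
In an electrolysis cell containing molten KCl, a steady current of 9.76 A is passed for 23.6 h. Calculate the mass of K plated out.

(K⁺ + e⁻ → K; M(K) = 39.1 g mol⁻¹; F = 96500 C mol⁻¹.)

Q = I·t = 9.760 A × 84960 s = 829200 C.
n(e⁻) = Q/F = 829200 / 96500 = 8.593 mol.
K⁺ + e⁻ → K, so n(K) = n(e⁻)/1 = 8.593 mol.
m = n·M = 8.593 × 39.1 = 336 g.

336 g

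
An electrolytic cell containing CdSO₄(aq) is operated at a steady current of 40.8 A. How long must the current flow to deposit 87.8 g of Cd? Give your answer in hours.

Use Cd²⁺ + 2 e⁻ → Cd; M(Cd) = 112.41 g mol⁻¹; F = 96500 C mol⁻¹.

n(Cd) = m/M = 87.8 / 112.41 = 0.7811 mol.
Each Cd atom requires 2 electrons, so n(e⁻) = 2 × 0.7811 = 1.562 mol.
Q = n(e⁻)·F = 1.562 × 96500 = 150700 C.
t = Q/I = 150700 / 40.80 A = 3695 s = 1.03 h.

1.03 h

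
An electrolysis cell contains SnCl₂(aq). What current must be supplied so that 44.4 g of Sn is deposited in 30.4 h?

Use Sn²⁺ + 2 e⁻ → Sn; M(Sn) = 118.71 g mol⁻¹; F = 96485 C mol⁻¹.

n(Sn) = 44.4 / 118.71 = 0.3740 mol.
n(e⁻) = 2 × 0.3740 = 0.7480 mol.
Q = n(e⁻)·F = 0.7480 × 96485 = 72170 C.
I = Q/t = 72170 / 109440 s = 0.659 A.

0.659 A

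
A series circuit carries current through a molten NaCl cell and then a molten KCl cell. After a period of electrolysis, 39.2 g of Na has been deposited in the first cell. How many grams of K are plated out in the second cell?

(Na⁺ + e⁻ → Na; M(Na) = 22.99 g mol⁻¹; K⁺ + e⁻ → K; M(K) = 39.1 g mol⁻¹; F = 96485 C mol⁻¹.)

66.7 g

n(Na) = 39.2 / 22.99 = 1.705 mol.
Since Na⁺ + e⁻ → Na, n(e⁻) passed = 1 × 1.705 = 1.705 mol.
Cells in series carry the same charge, so the same 1.705 mol of electrons passes through cell 2.
K⁺ + e⁻ → K, so n(K) = 1.705 / 1 = 1.705 mol.
m(K) = 1.705 × 39.1 = 66.7 g.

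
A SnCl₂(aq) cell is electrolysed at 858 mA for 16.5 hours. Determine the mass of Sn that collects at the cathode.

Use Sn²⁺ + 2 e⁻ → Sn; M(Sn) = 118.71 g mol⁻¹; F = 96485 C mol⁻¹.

Q = I·t = 0.8580 A × 59400 s = 50970 C.
n(e⁻) = Q/F = 50970 / 96485 = 0.5282 mol.
Sn²⁺ + 2 e⁻ → Sn, so n(Sn) = n(e⁻)/2 = 0.2641 mol.
m = n·M = 0.2641 × 118.71 = 31.4 g.

31.4 g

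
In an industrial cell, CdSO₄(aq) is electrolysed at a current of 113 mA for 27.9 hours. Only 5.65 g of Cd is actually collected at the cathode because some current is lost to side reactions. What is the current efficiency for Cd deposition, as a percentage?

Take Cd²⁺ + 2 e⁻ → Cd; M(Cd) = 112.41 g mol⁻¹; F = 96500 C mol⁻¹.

85.5 %

Q = I·t = 0.1130 × 100440 = 11350 C; n(e⁻) = 11350/96500 = 0.1176 mol.
Theoretical n(Cd) = n(e⁻)/2 = 0.05881 mol, i.e. m_theo = 0.05881 × 112.41 = 6.610 g.
Efficiency = m_actual / m_theo = 5.65 / 6.610 = 85.5 %.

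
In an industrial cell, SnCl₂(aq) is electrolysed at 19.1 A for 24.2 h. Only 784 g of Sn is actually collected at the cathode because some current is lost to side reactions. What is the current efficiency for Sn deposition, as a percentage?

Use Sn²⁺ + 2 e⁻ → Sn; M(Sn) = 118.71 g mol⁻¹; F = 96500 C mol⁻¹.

76.6 %

Q = I·t = 19.10 × 87120 = 1664000 C; n(e⁻) = 1664000/96500 = 17.24 mol.
Theoretical n(Sn) = n(e⁻)/2 = 8.622 mol, i.e. m_theo = 8.622 × 118.71 = 1023 g.
Efficiency = m_actual / m_theo = 784 / 1023 = 76.6 %.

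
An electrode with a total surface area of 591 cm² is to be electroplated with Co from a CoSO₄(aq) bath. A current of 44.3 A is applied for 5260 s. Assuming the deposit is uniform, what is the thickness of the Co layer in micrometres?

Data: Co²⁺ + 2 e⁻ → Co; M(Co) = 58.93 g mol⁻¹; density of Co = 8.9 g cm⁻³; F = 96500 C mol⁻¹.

135 μm

Q = I·t = 44.30 × 5260.0 = 233000 C; n(e⁻) = 2.415 mol.
n(Co) = n(e⁻)/2 = 1.207 mol, so m = 1.207 × 58.93 = 71.15 g.
Volume = m/ρ = 71.15 / 8.9 = 7.994 cm³.
Thickness = V/A = 7.994 / 591 = 0.0135 cm = 135 μm.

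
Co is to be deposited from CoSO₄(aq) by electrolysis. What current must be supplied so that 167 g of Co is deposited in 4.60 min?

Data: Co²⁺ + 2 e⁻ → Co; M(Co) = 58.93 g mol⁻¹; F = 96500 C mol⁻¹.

n(Co) = 167 / 58.93 = 2.834 mol.
n(e⁻) = 2 × 2.834 = 5.668 mol.
Q = n(e⁻)·F = 5.668 × 96500 = 546900 C.
I = Q/t = 546900 / 276.00 s = 1980 A.

1980 A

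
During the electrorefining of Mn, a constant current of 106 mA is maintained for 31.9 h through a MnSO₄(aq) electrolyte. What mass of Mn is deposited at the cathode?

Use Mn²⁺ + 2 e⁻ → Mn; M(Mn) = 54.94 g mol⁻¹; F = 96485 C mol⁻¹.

Q = I·t = 0.1060 A × 114840 s = 12170 C.
n(e⁻) = Q/F = 12170 / 96485 = 0.1262 mol.
Mn²⁺ + 2 e⁻ → Mn, so n(Mn) = n(e⁻)/2 = 0.06308 mol.
m = n·M = 0.06308 × 54.94 = 3.47 g.

3.47 g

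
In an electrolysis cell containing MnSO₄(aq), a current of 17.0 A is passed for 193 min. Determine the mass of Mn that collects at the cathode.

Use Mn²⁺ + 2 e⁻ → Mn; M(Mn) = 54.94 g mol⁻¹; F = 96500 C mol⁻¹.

56.0 g

Q = I·t = 17.00 A × 11580 s = 196900 C.
n(e⁻) = Q/F = 196900 / 96500 = 2.040 mol.
Mn²⁺ + 2 e⁻ → Mn, so n(Mn) = n(e⁻)/2 = 1.020 mol.
m = n·M = 1.020 × 54.94 = 56.0 g.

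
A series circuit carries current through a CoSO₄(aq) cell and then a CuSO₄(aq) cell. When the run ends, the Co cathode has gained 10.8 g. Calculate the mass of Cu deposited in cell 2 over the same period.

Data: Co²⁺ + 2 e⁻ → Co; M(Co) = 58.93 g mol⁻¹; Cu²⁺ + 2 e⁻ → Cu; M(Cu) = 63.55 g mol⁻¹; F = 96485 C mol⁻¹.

n(Co) = 10.8 / 58.93 = 0.1833 mol.
Since Co²⁺ + 2 e⁻ → Co, n(e⁻) passed = 2 × 0.1833 = 0.3665 mol.
Cells in series carry the same charge, so the same 0.3665 mol of electrons passes through cell 2.
Cu²⁺ + 2 e⁻ → Cu, so n(Cu) = 0.3665 / 2 = 0.1833 mol.
m(Cu) = 0.1833 × 63.55 = 11.6 g.

11.6 g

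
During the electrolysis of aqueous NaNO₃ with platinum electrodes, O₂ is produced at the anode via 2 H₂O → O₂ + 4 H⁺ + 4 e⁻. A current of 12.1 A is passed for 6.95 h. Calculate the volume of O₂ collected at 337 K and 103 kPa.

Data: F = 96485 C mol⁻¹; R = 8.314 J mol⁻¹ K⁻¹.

Q = I·t = 12.10 A × 25020 s = 302700 C.
n(e⁻) = Q/F = 302700 / 96485 = 3.138 mol.
4 electrons are transferred per O₂ molecule, so n(O₂) = 3.138 / 4 = 0.7844 mol.
V = nRT/P = (0.7844 × 8.314 × 337) / (103 × 10³ Pa) = 0.0213 m³ = 21.3 L.

21.3 L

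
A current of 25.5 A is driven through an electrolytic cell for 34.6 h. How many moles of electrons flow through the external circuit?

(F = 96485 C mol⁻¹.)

32.9 mol

Q = I·t = 25.50 A × 124560 s = 3176000 C.
n(e⁻) = Q/F = 3176000 / 96485 = 32.9 mol.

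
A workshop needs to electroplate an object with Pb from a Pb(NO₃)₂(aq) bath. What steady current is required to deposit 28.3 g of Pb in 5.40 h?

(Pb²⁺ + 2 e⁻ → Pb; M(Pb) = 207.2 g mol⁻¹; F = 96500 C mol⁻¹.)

n(Pb) = 28.3 / 207.2 = 0.1366 mol.
n(e⁻) = 2 × 0.1366 = 0.2732 mol.
Q = n(e⁻)·F = 0.2732 × 96500 = 26360 C.
I = Q/t = 26360 / 19440 s = 1.36 A.

1.36 A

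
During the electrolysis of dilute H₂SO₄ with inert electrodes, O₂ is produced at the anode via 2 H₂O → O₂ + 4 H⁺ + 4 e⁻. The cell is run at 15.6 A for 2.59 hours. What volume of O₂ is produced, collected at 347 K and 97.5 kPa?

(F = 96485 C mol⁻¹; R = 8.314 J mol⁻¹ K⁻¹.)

Q = I·t = 15.60 A × 9324.0 s = 145500 C.
n(e⁻) = Q/F = 145500 / 96485 = 1.508 mol.
4 electrons are transferred per O₂ molecule, so n(O₂) = 1.508 / 4 = 0.3769 mol.
V = nRT/P = (0.3769 × 8.314 × 347) / (97.5 × 10³ Pa) = 0.0112 m³ = 11.2 L.

11.2 L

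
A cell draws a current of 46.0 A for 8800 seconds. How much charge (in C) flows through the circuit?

4.05 × 10⁵ C

Q = I·t = 46.00 A × 8800.0 s = 4.05 × 10⁵ C.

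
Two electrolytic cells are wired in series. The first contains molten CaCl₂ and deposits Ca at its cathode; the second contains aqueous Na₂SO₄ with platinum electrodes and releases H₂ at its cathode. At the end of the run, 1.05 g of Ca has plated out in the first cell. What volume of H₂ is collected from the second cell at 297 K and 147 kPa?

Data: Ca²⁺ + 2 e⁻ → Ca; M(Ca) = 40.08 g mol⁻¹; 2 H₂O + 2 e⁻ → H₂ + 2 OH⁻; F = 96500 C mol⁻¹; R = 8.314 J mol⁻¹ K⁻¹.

n(Ca) = 1.05 / 40.08 = 0.02620 mol, so n(e⁻) = 2 × 0.02620 = 0.05240 mol.
The cells are in series, so the same 0.05240 mol of electrons passes through the second cell.
2 H₂O + 2 e⁻ → H₂ + 2 OH⁻ — 2 mol e⁻ per mol H₂, so n(H₂) = 0.05240/2 = 0.02620 mol.
V = nRT/P = (0.02620 × 8.314 × 297) / (147 × 10³) = 4.40 × 10⁻⁴ m³ = 0.440 L.

0.440 L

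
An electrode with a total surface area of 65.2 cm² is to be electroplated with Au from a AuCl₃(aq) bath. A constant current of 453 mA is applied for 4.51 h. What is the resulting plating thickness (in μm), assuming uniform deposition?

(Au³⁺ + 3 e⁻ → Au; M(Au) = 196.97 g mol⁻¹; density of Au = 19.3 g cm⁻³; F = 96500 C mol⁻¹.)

Q = I·t = 0.4530 × 16236 = 7355 C; n(e⁻) = 0.07622 mol.
n(Au) = n(e⁻)/3 = 0.02541 mol, so m = 0.02541 × 196.97 = 5.004 g.
Volume = m/ρ = 5.004 / 19.3 = 0.2593 cm³.
Thickness = V/A = 0.2593 / 65.2 = 0.00398 cm = 39.8 μm.

39.8 μm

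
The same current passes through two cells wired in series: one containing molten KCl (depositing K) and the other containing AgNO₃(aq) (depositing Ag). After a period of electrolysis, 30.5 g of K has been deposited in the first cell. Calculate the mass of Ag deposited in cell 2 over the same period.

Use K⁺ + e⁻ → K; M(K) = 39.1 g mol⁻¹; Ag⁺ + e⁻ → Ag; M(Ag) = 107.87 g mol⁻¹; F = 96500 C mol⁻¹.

84.1 g

n(K) = 30.5 / 39.1 = 0.7801 mol.
Since K⁺ + e⁻ → K, n(e⁻) passed = 1 × 0.7801 = 0.7801 mol.
Cells in series carry the same charge, so the same 0.7801 mol of electrons passes through cell 2.
Ag⁺ + e⁻ → Ag, so n(Ag) = 0.7801 / 1 = 0.7801 mol.
m(Ag) = 0.7801 × 107.87 = 84.1 g.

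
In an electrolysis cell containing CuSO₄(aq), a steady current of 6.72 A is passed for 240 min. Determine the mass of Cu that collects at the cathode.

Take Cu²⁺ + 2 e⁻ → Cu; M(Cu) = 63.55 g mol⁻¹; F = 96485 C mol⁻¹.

31.9 g

Q = I·t = 6.720 A × 14400 s = 96770 C.
n(e⁻) = Q/F = 96770 / 96485 = 1.003 mol.
Cu²⁺ + 2 e⁻ → Cu, so n(Cu) = n(e⁻)/2 = 0.5015 mol.
m = n·M = 0.5015 × 63.55 = 31.9 g.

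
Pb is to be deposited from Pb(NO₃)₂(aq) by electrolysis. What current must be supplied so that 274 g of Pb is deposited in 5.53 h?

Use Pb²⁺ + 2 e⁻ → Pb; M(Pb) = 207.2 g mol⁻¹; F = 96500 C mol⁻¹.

n(Pb) = 274 / 207.2 = 1.322 mol.
n(e⁻) = 2 × 1.322 = 2.645 mol.
Q = n(e⁻)·F = 2.645 × 96500 = 255200 C.
I = Q/t = 255200 / 19908 s = 12.8 A.

12.8 A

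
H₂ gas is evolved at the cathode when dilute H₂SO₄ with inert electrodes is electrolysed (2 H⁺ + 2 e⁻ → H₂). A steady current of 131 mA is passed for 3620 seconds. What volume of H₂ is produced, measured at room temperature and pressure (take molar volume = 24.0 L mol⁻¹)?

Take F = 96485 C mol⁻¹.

Q = I·t = 0.1310 A × 3620.0 s = 474.2 C.
n(e⁻) = Q/F = 474.2 / 96485 = 0.004915 mol.
2 electrons are transferred per H₂ molecule, so n(H₂) = 0.004915 / 2 = 0.002457 mol.
V = n × V_m = 0.002457 × 24.0 = 0.0590 L.

0.0590 L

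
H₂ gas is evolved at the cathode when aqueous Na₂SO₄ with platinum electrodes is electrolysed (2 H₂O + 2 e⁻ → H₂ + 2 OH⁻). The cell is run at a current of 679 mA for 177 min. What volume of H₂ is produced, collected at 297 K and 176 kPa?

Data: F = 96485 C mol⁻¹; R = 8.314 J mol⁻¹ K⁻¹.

0.524 L

Q = I·t = 0.6790 A × 10620 s = 7211 C.
n(e⁻) = Q/F = 7211 / 96485 = 0.07474 mol.
2 electrons are transferred per H₂ molecule, so n(H₂) = 0.07474 / 2 = 0.03737 mol.
V = nRT/P = (0.03737 × 8.314 × 297) / (176 × 10³ Pa) = 5.24 × 10⁻⁴ m³ = 0.524 L.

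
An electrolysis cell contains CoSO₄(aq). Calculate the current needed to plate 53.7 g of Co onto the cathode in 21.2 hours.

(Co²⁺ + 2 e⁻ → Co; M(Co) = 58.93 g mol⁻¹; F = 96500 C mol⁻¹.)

2.30 A

n(Co) = 53.7 / 58.93 = 0.9113 mol.
n(e⁻) = 2 × 0.9113 = 1.823 mol.
Q = n(e⁻)·F = 1.823 × 96500 = 175900 C.
I = Q/t = 175900 / 76320 s = 2.30 A.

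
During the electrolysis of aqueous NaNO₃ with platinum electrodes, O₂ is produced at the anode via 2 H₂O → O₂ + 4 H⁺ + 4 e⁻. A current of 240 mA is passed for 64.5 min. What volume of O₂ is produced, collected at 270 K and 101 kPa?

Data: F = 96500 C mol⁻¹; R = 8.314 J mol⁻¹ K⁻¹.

0.0535 L

Q = I·t = 0.2400 A × 3870.0 s = 928.8 C.
n(e⁻) = Q/F = 928.8 / 96500 = 0.009625 mol.
4 electrons are transferred per O₂ molecule, so n(O₂) = 0.009625 / 4 = 0.002406 mol.
V = nRT/P = (0.002406 × 8.314 × 270) / (101 × 10³ Pa) = 5.35 × 10⁻⁵ m³ = 0.0535 L.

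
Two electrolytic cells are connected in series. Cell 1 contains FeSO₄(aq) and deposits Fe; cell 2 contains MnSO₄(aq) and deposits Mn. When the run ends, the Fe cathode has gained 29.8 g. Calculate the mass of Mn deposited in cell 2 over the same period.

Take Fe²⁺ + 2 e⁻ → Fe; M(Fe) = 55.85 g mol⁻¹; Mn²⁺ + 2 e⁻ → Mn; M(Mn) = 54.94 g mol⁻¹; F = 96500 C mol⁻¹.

n(Fe) = 29.8 / 55.85 = 0.5336 mol.
Since Fe²⁺ + 2 e⁻ → Fe, n(e⁻) passed = 2 × 0.5336 = 1.067 mol.
Cells in series carry the same charge, so the same 1.067 mol of electrons passes through cell 2.
Mn²⁺ + 2 e⁻ → Mn, so n(Mn) = 1.067 / 2 = 0.5336 mol.
m(Mn) = 0.5336 × 54.94 = 29.3 g.

29.3 g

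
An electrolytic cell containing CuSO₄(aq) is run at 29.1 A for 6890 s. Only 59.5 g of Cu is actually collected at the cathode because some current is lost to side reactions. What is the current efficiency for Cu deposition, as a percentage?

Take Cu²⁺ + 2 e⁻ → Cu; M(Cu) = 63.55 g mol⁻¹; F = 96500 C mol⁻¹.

90.1 %

Q = I·t = 29.10 × 6890.0 = 200500 C; n(e⁻) = 200500/96500 = 2.078 mol.
Theoretical n(Cu) = n(e⁻)/2 = 1.039 mol, i.e. m_theo = 1.039 × 63.55 = 66.02 g.
Efficiency = m_actual / m_theo = 59.5 / 66.02 = 90.1 %.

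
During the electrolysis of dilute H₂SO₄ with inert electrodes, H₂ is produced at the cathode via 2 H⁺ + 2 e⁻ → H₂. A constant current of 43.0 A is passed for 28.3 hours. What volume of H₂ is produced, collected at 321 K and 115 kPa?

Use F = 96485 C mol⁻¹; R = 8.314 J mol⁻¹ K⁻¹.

527 L

Q = I·t = 43.00 A × 101880 s = 4381000 C.
n(e⁻) = Q/F = 4381000 / 96485 = 45.40 mol.
2 electrons are transferred per H₂ molecule, so n(H₂) = 45.40 / 2 = 22.70 mol.
V = nRT/P = (22.70 × 8.314 × 321) / (115 × 10³ Pa) = 0.527 m³ = 527 L.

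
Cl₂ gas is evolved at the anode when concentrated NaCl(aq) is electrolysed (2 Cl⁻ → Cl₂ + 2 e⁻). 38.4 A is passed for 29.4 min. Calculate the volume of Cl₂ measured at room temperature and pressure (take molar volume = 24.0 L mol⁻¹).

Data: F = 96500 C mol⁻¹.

8.42 L

Q = I·t = 38.40 A × 1764.0 s = 67740 C.
n(e⁻) = Q/F = 67740 / 96500 = 0.7019 mol.
2 electrons are transferred per Cl₂ molecule, so n(Cl₂) = 0.7019 / 2 = 0.3510 mol.
V = n × V_m = 0.3510 × 24.0 = 8.42 L.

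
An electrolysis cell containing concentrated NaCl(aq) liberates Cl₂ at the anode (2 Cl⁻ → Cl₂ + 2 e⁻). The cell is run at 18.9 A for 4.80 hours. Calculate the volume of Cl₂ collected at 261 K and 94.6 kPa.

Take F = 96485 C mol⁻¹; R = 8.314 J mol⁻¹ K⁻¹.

Q = I·t = 18.90 A × 17280 s = 326600 C.
n(e⁻) = Q/F = 326600 / 96485 = 3.385 mol.
2 electrons are transferred per Cl₂ molecule, so n(Cl₂) = 3.385 / 2 = 1.692 mol.
V = nRT/P = (1.692 × 8.314 × 261) / (94.6 × 10³ Pa) = 0.0388 m³ = 38.8 L.

38.8 L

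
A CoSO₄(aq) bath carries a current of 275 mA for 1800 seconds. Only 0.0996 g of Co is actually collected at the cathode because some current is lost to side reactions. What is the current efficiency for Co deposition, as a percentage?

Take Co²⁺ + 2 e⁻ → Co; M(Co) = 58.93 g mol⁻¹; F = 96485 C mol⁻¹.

65.9 %

Q = I·t = 0.2750 × 1800.0 = 495.0 C; n(e⁻) = 495.0/96485 = 0.005130 mol.
Theoretical n(Co) = n(e⁻)/2 = 0.002565 mol, i.e. m_theo = 0.002565 × 58.93 = 0.1512 g.
Efficiency = m_actual / m_theo = 0.0996 / 0.1512 = 65.9 %.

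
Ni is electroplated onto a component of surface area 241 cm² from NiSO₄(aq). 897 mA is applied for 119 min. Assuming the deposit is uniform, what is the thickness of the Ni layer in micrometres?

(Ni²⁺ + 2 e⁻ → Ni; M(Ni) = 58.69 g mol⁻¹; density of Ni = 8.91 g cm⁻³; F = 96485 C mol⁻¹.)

Q = I·t = 0.8970 × 7140.0 = 6405 C; n(e⁻) = 0.06638 mol.
n(Ni) = n(e⁻)/2 = 0.03319 mol, so m = 0.03319 × 58.69 = 1.948 g.
Volume = m/ρ = 1.948 / 8.91 = 0.2186 cm³.
Thickness = V/A = 0.2186 / 241 = 9.07 × 10⁻⁴ cm = 9.07 μm.

9.07 μm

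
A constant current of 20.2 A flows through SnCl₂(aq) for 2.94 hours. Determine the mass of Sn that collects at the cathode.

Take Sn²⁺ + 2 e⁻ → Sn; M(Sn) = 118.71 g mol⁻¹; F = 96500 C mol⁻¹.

Q = I·t = 20.20 A × 10584 s = 213800 C.
n(e⁻) = Q/F = 213800 / 96500 = 2.216 mol.
Sn²⁺ + 2 e⁻ → Sn, so n(Sn) = n(e⁻)/2 = 1.108 mol.
m = n·M = 1.108 × 118.71 = 132 g.

132 g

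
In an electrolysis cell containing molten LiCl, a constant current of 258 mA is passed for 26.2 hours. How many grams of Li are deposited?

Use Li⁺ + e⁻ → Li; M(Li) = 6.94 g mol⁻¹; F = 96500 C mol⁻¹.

Q = I·t = 0.2580 A × 94320 s = 24330 C.
n(e⁻) = Q/F = 24330 / 96500 = 0.2522 mol.
Li⁺ + e⁻ → Li, so n(Li) = n(e⁻)/1 = 0.2522 mol.
m = n·M = 0.2522 × 6.94 = 1.75 g.

1.75 g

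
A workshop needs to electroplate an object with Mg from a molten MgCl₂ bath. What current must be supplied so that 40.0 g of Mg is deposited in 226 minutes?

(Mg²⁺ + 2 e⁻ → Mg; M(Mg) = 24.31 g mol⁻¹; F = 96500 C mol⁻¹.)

n(Mg) = 40.0 / 24.31 = 1.645 mol.
n(e⁻) = 2 × 1.645 = 3.291 mol.
Q = n(e⁻)·F = 3.291 × 96500 = 317600 C.
I = Q/t = 317600 / 13560 s = 23.4 A.

23.4 A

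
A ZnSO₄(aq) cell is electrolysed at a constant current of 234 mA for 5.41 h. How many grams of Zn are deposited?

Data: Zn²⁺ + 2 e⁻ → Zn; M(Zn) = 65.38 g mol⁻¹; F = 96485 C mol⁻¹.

Q = I·t = 0.2340 A × 19476 s = 4557 C.
n(e⁻) = Q/F = 4557 / 96485 = 0.04723 mol.
Zn²⁺ + 2 e⁻ → Zn, so n(Zn) = n(e⁻)/2 = 0.02362 mol.
m = n·M = 0.02362 × 65.38 = 1.54 g.

1.54 g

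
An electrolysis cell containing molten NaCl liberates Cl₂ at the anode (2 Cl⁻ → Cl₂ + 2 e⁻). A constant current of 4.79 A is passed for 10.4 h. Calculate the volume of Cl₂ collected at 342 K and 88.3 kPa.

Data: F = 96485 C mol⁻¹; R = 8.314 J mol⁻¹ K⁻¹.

Q = I·t = 4.790 A × 37440 s = 179300 C.
n(e⁻) = Q/F = 179300 / 96485 = 1.859 mol.
2 electrons are transferred per Cl₂ molecule, so n(Cl₂) = 1.859 / 2 = 0.9294 mol.
V = nRT/P = (0.9294 × 8.314 × 342) / (88.3 × 10³ Pa) = 0.0299 m³ = 29.9 L.

29.9 L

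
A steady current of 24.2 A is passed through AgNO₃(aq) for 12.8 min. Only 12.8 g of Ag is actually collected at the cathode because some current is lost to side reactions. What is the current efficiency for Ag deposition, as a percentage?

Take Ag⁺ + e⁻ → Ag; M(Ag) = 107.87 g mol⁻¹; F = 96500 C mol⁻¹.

Q = I·t = 24.20 × 768.00 = 18590 C; n(e⁻) = 18590/96500 = 0.1926 mol.
Theoretical n(Ag) = n(e⁻)/1 = 0.1926 mol, i.e. m_theo = 0.1926 × 107.87 = 20.78 g.
Efficiency = m_actual / m_theo = 12.8 / 20.78 = 61.6 %.

61.6 %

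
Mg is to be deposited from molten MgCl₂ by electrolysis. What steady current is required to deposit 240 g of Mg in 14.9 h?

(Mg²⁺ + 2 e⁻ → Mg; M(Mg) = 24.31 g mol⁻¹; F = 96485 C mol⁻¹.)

35.5 A

n(Mg) = 240 / 24.31 = 9.872 mol.
n(e⁻) = 2 × 9.872 = 19.74 mol.
Q = n(e⁻)·F = 19.74 × 96485 = 1905000 C.
I = Q/t = 1905000 / 53640 s = 35.5 A.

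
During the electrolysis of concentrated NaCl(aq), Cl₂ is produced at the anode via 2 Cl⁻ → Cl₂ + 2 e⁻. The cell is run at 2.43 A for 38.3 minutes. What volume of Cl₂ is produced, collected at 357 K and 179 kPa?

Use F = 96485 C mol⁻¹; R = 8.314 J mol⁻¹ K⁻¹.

Q = I·t = 2.430 A × 2298.0 s = 5584 C.
n(e⁻) = Q/F = 5584 / 96485 = 0.05788 mol.
2 electrons are transferred per Cl₂ molecule, so n(Cl₂) = 0.05788 / 2 = 0.02894 mol.
V = nRT/P = (0.02894 × 8.314 × 357) / (179 × 10³ Pa) = 4.80 × 10⁻⁴ m³ = 0.480 L.

0.480 L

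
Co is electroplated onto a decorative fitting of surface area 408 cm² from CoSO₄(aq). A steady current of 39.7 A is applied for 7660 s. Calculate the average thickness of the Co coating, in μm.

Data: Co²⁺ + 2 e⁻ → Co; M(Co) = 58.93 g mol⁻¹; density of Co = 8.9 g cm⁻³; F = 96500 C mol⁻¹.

256 μm

Q = I·t = 39.70 × 7660.0 = 304100 C; n(e⁻) = 3.151 mol.
n(Co) = n(e⁻)/2 = 1.576 mol, so m = 1.576 × 58.93 = 92.85 g.
Volume = m/ρ = 92.85 / 8.9 = 10.43 cm³.
Thickness = V/A = 10.43 / 408 = 0.0256 cm = 256 μm.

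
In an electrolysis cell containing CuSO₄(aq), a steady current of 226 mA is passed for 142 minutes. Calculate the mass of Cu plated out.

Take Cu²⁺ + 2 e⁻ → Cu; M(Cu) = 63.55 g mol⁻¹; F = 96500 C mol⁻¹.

Q = I·t = 0.2260 A × 8520.0 s = 1926 C.
n(e⁻) = Q/F = 1926 / 96500 = 0.01995 mol.
Cu²⁺ + 2 e⁻ → Cu, so n(Cu) = n(e⁻)/2 = 0.009977 mol.
m = n·M = 0.009977 × 63.55 = 0.634 g.

0.634 g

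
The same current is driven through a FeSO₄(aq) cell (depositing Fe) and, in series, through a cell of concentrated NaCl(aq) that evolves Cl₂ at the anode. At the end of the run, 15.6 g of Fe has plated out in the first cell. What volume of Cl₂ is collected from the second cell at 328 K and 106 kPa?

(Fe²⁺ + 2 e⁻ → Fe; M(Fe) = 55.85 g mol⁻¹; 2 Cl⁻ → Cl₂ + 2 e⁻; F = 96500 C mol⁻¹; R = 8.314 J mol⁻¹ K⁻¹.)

7.19 L

n(Fe) = 15.6 / 55.85 = 0.2793 mol, so n(e⁻) = 2 × 0.2793 = 0.5586 mol.
The cells are in series, so the same 0.5586 mol of electrons passes through the second cell.
2 Cl⁻ → Cl₂ + 2 e⁻ — 2 mol e⁻ per mol Cl₂, so n(Cl₂) = 0.5586/2 = 0.2793 mol.
V = nRT/P = (0.2793 × 8.314 × 328) / (106 × 10³) = 0.00719 m³ = 7.19 L.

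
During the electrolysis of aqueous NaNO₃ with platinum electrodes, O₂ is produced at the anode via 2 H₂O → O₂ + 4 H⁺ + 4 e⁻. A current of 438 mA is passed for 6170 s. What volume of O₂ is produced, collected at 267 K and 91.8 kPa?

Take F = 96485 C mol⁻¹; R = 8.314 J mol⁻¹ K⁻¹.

Q = I·t = 0.4380 A × 6170.0 s = 2702 C.
n(e⁻) = Q/F = 2702 / 96485 = 0.02801 mol.
4 electrons are transferred per O₂ molecule, so n(O₂) = 0.02801 / 4 = 0.007002 mol.
V = nRT/P = (0.007002 × 8.314 × 267) / (91.8 × 10³ Pa) = 1.69 × 10⁻⁴ m³ = 0.169 L.

0.169 L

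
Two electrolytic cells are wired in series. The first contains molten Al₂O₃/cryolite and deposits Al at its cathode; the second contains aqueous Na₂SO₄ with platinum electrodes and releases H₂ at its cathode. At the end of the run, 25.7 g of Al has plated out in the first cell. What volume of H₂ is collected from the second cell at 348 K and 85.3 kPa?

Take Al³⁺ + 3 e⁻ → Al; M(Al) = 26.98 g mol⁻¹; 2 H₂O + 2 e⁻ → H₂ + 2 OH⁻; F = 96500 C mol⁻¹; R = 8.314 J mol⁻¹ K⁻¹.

n(Al) = 25.7 / 26.98 = 0.9526 mol, so n(e⁻) = 3 × 0.9526 = 2.858 mol.
The cells are in series, so the same 2.858 mol of electrons passes through the second cell.
2 H₂O + 2 e⁻ → H₂ + 2 OH⁻ — 2 mol e⁻ per mol H₂, so n(H₂) = 2.858/2 = 1.429 mol.
V = nRT/P = (1.429 × 8.314 × 348) / (85.3 × 10³) = 0.0485 m³ = 48.5 L.

48.5 L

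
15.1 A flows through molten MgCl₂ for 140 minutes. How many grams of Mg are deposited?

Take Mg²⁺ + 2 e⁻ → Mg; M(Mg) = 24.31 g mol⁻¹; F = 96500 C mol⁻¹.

Q = I·t = 15.10 A × 8400.0 s = 126800 C.
n(e⁻) = Q/F = 126800 / 96500 = 1.314 mol.
Mg²⁺ + 2 e⁻ → Mg, so n(Mg) = n(e⁻)/2 = 0.6572 mol.
m = n·M = 0.6572 × 24.31 = 16.0 g.

16.0 g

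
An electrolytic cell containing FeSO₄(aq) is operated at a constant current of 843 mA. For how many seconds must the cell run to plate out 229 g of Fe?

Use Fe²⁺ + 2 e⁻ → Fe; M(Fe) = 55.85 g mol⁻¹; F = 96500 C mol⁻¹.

9.39 × 10⁵ s

n(Fe) = m/M = 229 / 55.85 = 4.100 mol.
Each Fe atom requires 2 electrons, so n(e⁻) = 2 × 4.100 = 8.201 mol.
Q = n(e⁻)·F = 8.201 × 96500 = 791400 C.
t = Q/I = 791400 / 0.8430 A = 938700 s.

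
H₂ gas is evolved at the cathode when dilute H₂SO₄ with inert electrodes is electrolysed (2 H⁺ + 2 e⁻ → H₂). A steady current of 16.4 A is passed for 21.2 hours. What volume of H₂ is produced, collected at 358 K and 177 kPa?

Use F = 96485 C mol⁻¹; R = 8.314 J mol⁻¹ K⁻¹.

109 L

Q = I·t = 16.40 A × 76320 s = 1252000 C.
n(e⁻) = Q/F = 1252000 / 96485 = 12.97 mol.
2 electrons are transferred per H₂ molecule, so n(H₂) = 12.97 / 2 = 6.486 mol.
V = nRT/P = (6.486 × 8.314 × 358) / (177 × 10³ Pa) = 0.109 m³ = 109 L.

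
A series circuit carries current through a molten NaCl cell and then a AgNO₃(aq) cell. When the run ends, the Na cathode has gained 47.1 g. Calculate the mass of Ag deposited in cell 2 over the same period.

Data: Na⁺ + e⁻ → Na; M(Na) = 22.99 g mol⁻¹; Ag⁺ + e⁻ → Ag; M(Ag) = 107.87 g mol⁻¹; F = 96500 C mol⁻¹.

n(Na) = 47.1 / 22.99 = 2.049 mol.
Since Na⁺ + e⁻ → Na, n(e⁻) passed = 1 × 2.049 = 2.049 mol.
Cells in series carry the same charge, so the same 2.049 mol of electrons passes through cell 2.
Ag⁺ + e⁻ → Ag, so n(Ag) = 2.049 / 1 = 2.049 mol.
m(Ag) = 2.049 × 107.87 = 221 g.

221 g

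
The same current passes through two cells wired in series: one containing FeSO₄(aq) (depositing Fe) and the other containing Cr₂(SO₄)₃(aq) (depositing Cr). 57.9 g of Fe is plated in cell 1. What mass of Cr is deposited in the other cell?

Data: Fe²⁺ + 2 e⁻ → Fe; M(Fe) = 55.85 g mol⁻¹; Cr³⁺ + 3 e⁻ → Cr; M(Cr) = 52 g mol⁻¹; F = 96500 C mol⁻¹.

35.9 g

n(Fe) = 57.9 / 55.85 = 1.037 mol.
Since Fe²⁺ + 2 e⁻ → Fe, n(e⁻) passed = 2 × 1.037 = 2.073 mol.
Cells in series carry the same charge, so the same 2.073 mol of electrons passes through cell 2.
Cr³⁺ + 3 e⁻ → Cr, so n(Cr) = 2.073 / 3 = 0.6911 mol.
m(Cr) = 0.6911 × 52 = 35.9 g.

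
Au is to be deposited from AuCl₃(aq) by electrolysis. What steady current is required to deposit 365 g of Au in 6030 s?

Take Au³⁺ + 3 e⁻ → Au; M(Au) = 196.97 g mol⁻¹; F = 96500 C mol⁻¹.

89.0 A

n(Au) = 365 / 196.97 = 1.853 mol.
n(e⁻) = 3 × 1.853 = 5.559 mol.
Q = n(e⁻)·F = 5.559 × 96500 = 536500 C.
I = Q/t = 536500 / 6030.0 s = 89.0 A.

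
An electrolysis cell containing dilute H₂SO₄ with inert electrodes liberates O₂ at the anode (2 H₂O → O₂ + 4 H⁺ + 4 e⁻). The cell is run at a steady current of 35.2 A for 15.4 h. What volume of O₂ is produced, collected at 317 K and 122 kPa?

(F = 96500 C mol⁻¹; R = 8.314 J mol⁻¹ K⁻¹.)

Q = I·t = 35.20 A × 55440 s = 1951000 C.
n(e⁻) = Q/F = 1951000 / 96500 = 20.22 mol.
4 electrons are transferred per O₂ molecule, so n(O₂) = 20.22 / 4 = 5.056 mol.
V = nRT/P = (5.056 × 8.314 × 317) / (122 × 10³ Pa) = 0.109 m³ = 109 L.

109 L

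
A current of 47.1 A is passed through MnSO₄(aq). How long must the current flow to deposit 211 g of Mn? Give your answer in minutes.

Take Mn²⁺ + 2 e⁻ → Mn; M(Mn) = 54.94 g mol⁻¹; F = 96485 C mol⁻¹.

262 min

n(Mn) = m/M = 211 / 54.94 = 3.841 mol.
Each Mn atom requires 2 electrons, so n(e⁻) = 2 × 3.841 = 7.681 mol.
Q = n(e⁻)·F = 7.681 × 96485 = 741100 C.
t = Q/I = 741100 / 47.10 A = 15730 s = 262 min.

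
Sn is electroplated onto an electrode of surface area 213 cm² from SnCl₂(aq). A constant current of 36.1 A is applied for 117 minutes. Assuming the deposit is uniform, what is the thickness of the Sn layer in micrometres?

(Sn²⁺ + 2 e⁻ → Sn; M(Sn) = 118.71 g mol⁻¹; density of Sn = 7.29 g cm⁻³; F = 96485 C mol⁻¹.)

1000 μm

Q = I·t = 36.10 × 7020.0 = 253400 C; n(e⁻) = 2.627 mol.
n(Sn) = n(e⁻)/2 = 1.313 mol, so m = 1.313 × 118.71 = 155.9 g.
Volume = m/ρ = 155.9 / 7.29 = 21.39 cm³.
Thickness = V/A = 21.39 / 213 = 0.100 cm = 1000 μm.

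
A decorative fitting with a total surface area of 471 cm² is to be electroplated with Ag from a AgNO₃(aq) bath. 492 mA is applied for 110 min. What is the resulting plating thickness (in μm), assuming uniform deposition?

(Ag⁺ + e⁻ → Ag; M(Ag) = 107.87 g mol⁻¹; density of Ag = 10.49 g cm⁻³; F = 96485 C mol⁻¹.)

Q = I·t = 0.4920 × 6600.0 = 3247 C; n(e⁻) = 0.03365 mol.
n(Ag) = n(e⁻)/1 = 0.03365 mol, so m = 0.03365 × 107.87 = 3.630 g.
Volume = m/ρ = 3.630 / 10.49 = 0.3461 cm³.
Thickness = V/A = 0.3461 / 471 = 7.35 × 10⁻⁴ cm = 7.35 μm.

7.35 μm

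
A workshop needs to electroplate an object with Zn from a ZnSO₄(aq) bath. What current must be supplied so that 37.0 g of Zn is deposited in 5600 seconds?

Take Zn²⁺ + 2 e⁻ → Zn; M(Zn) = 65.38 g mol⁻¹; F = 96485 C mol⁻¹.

19.5 A

n(Zn) = 37.0 / 65.38 = 0.5659 mol.
n(e⁻) = 2 × 0.5659 = 1.132 mol.
Q = n(e⁻)·F = 1.132 × 96485 = 109200 C.
I = Q/t = 109200 / 5600.0 s = 19.5 A.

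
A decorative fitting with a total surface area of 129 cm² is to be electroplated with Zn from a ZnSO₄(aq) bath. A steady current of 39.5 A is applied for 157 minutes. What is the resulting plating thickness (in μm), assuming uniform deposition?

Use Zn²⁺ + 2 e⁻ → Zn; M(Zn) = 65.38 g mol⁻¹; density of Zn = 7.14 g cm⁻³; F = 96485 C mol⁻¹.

Q = I·t = 39.50 × 9420.0 = 372100 C; n(e⁻) = 3.856 mol.
n(Zn) = n(e⁻)/2 = 1.928 mol, so m = 1.928 × 65.38 = 126.1 g.
Volume = m/ρ = 126.1 / 7.14 = 17.66 cm³.
Thickness = V/A = 17.66 / 129 = 0.137 cm = 1370 μm.

1370 μm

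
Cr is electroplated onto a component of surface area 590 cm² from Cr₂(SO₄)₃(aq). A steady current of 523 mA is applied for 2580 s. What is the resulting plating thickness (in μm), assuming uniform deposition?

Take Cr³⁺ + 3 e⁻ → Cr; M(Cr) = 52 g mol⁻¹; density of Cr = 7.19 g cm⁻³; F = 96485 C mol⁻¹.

0.571 μm

Q = I·t = 0.5230 × 2580.0 = 1349 C; n(e⁻) = 0.01398 mol.
n(Cr) = n(e⁻)/3 = 0.004662 mol, so m = 0.004662 × 52 = 0.2424 g.
Volume = m/ρ = 0.2424 / 7.19 = 0.03371 cm³.
Thickness = V/A = 0.03371 / 590 = 5.71 × 10⁻⁵ cm = 0.571 μm.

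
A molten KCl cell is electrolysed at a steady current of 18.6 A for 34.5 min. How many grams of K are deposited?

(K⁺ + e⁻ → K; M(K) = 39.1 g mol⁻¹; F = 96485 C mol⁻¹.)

Q = I·t = 18.60 A × 2070.0 s = 38500 C.
n(e⁻) = Q/F = 38500 / 96485 = 0.3990 mol.
K⁺ + e⁻ → K, so n(K) = n(e⁻)/1 = 0.3990 mol.
m = n·M = 0.3990 × 39.1 = 15.6 g.

15.6 g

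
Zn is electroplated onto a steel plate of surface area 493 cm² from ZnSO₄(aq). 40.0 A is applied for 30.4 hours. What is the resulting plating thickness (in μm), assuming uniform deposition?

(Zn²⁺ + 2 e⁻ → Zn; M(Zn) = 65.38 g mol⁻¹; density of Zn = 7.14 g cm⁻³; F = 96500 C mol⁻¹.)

4210 μm

Q = I·t = 40.00 × 109440 = 4378000 C; n(e⁻) = 45.36 mol.
n(Zn) = n(e⁻)/2 = 22.68 mol, so m = 22.68 × 65.38 = 1483 g.
Volume = m/ρ = 1483 / 7.14 = 207.7 cm³.
Thickness = V/A = 207.7 / 493 = 0.421 cm = 4210 μm.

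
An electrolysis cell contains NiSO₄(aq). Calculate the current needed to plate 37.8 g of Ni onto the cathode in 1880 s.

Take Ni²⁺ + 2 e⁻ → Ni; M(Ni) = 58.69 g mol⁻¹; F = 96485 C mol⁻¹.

n(Ni) = 37.8 / 58.69 = 0.6441 mol.
n(e⁻) = 2 × 0.6441 = 1.288 mol.
Q = n(e⁻)·F = 1.288 × 96485 = 124300 C.
I = Q/t = 124300 / 1880.0 s = 66.1 A.

66.1 A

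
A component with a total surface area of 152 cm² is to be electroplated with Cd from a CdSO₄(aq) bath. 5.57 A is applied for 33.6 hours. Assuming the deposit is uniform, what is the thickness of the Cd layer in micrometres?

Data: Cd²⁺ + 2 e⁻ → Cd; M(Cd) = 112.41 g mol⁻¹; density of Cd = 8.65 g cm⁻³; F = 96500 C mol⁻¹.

2980 μm

Q = I·t = 5.570 × 120960 = 673700 C; n(e⁻) = 6.982 mol.
n(Cd) = n(e⁻)/2 = 3.491 mol, so m = 3.491 × 112.41 = 392.4 g.
Volume = m/ρ = 392.4 / 8.65 = 45.37 cm³.
Thickness = V/A = 45.37 / 152 = 0.298 cm = 2980 μm.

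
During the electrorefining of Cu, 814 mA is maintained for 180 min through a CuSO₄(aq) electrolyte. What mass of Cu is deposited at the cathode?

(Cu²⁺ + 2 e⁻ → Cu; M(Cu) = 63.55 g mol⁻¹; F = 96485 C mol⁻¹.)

2.90 g

Q = I·t = 0.8140 A × 10800 s = 8791 C.
n(e⁻) = Q/F = 8791 / 96485 = 0.09111 mol.
Cu²⁺ + 2 e⁻ → Cu, so n(Cu) = n(e⁻)/2 = 0.04556 mol.
m = n·M = 0.04556 × 63.55 = 2.90 g.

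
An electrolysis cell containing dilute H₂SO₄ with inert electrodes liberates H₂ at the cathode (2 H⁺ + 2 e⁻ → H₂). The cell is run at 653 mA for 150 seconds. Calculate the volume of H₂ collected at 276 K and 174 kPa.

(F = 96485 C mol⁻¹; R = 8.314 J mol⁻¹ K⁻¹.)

Q = I·t = 0.6530 A × 150.00 s = 97.95 C.
n(e⁻) = Q/F = 97.95 / 96485 = 0.001015 mol.
2 electrons are transferred per H₂ molecule, so n(H₂) = 0.001015 / 2 = 0.0005076 mol.
V = nRT/P = (0.0005076 × 8.314 × 276) / (174 × 10³ Pa) = 6.69 × 10⁻⁶ m³ = 0.00669 L.

0.00669 L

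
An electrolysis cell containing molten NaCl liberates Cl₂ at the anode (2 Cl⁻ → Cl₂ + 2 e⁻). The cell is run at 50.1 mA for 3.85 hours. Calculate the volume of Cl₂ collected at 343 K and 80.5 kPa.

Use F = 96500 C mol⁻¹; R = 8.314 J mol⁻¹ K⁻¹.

0.127 L

Q = I·t = 0.05010 A × 13860 s = 694.4 C.
n(e⁻) = Q/F = 694.4 / 96500 = 0.007196 mol.
2 electrons are transferred per Cl₂ molecule, so n(Cl₂) = 0.007196 / 2 = 0.003598 mol.
V = nRT/P = (0.003598 × 8.314 × 343) / (80.5 × 10³ Pa) = 1.27 × 10⁻⁴ m³ = 0.127 L.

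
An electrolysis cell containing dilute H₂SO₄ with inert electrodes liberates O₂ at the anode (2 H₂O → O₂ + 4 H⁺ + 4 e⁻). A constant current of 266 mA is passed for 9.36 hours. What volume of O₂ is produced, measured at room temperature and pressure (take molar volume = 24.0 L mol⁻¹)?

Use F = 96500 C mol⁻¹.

0.557 L

Q = I·t = 0.2660 A × 33696 s = 8963 C.
n(e⁻) = Q/F = 8963 / 96500 = 0.09288 mol.
4 electrons are transferred per O₂ molecule, so n(O₂) = 0.09288 / 4 = 0.02322 mol.
V = n × V_m = 0.02322 × 24.0 = 0.557 L.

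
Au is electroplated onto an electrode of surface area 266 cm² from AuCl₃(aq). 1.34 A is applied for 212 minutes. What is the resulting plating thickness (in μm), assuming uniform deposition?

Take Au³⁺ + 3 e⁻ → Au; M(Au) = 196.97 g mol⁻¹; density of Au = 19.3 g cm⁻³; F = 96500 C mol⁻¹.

Q = I·t = 1.340 × 12720 = 17040 C; n(e⁻) = 0.1766 mol.
n(Au) = n(e⁻)/3 = 0.05888 mol, so m = 0.05888 × 196.97 = 11.60 g.
Volume = m/ρ = 11.60 / 19.3 = 0.6009 cm³.
Thickness = V/A = 0.6009 / 266 = 0.00226 cm = 22.6 μm.

22.6 μm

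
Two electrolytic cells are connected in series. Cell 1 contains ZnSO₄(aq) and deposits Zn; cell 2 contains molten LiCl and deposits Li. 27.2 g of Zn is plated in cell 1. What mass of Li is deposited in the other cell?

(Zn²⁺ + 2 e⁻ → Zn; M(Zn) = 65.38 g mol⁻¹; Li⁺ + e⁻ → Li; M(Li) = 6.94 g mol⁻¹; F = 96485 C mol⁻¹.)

n(Zn) = 27.2 / 65.38 = 0.4160 mol.
Since Zn²⁺ + 2 e⁻ → Zn, n(e⁻) passed = 2 × 0.4160 = 0.8321 mol.
Cells in series carry the same charge, so the same 0.8321 mol of electrons passes through cell 2.
Li⁺ + e⁻ → Li, so n(Li) = 0.8321 / 1 = 0.8321 mol.
m(Li) = 0.8321 × 6.94 = 5.77 g.

5.77 g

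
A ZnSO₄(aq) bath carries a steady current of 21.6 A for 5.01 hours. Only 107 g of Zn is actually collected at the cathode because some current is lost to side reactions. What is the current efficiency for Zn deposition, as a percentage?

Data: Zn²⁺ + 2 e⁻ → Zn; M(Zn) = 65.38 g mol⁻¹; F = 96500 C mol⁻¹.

81.1 %

Q = I·t = 21.60 × 18036 = 389600 C; n(e⁻) = 389600/96500 = 4.037 mol.
Theoretical n(Zn) = n(e⁻)/2 = 2.019 mol, i.e. m_theo = 2.019 × 65.38 = 132.0 g.
Efficiency = m_actual / m_theo = 107 / 132.0 = 81.1 %.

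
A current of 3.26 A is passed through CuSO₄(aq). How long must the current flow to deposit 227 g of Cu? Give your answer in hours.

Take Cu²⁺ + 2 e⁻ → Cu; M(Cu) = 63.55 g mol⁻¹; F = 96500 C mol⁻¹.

58.7 h

n(Cu) = m/M = 227 / 63.55 = 3.572 mol.
Each Cu atom requires 2 electrons, so n(e⁻) = 2 × 3.572 = 7.144 mol.
Q = n(e⁻)·F = 7.144 × 96500 = 689400 C.
t = Q/I = 689400 / 3.260 A = 211500 s = 58.7 h.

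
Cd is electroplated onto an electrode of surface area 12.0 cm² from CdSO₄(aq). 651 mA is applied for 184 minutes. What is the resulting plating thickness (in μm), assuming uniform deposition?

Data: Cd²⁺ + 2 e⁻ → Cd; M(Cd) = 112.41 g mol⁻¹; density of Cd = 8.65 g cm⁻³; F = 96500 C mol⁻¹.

403 μm

Q = I·t = 0.6510 × 11040 = 7187 C; n(e⁻) = 0.07448 mol.
n(Cd) = n(e⁻)/2 = 0.03724 mol, so m = 0.03724 × 112.41 = 4.186 g.
Volume = m/ρ = 4.186 / 8.65 = 0.4839 cm³.
Thickness = V/A = 0.4839 / 12.0 = 0.0403 cm = 403 μm.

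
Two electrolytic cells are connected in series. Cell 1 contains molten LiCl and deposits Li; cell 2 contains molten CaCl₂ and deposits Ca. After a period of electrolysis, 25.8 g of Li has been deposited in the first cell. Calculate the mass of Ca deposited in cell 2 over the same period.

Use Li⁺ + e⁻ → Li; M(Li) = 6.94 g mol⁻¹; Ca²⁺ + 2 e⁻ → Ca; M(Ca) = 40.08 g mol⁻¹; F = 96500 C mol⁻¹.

74.5 g

n(Li) = 25.8 / 6.94 = 3.718 mol.
Since Li⁺ + e⁻ → Li, n(e⁻) passed = 1 × 3.718 = 3.718 mol.
Cells in series carry the same charge, so the same 3.718 mol of electrons passes through cell 2.
Ca²⁺ + 2 e⁻ → Ca, so n(Ca) = 3.718 / 2 = 1.859 mol.
m(Ca) = 1.859 × 40.08 = 74.5 g.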